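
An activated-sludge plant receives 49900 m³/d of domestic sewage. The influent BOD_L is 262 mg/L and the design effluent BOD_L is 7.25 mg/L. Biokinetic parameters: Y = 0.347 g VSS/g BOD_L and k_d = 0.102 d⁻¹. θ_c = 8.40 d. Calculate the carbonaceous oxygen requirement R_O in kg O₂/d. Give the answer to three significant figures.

R_O ≈ 9340 kg O₂/d

Observed yield with endogenous decay: Y_obs = Y / (1 + k_d·θ_c) = 0.347 / (1 + 0.102 × 8.40) = 0.347 / 1.857 = 0.1869 g VSS/g BOD_L.
ΔS = 262 − 7.25 = 254.8 mg/L, so the substrate removal rate is 49900 × 254.8/1000 = 12712 kg BOD_L/d.
P_X = Y_obs·Q·(S₀ − S) = 0.1869 × 12712 = 2376 kg VSS/d.
Carbonaceous O₂ demand = substrate oxidised − cell-mass equivalent = 12712 − 1.42 × 2376 = 9339 kg O₂/d.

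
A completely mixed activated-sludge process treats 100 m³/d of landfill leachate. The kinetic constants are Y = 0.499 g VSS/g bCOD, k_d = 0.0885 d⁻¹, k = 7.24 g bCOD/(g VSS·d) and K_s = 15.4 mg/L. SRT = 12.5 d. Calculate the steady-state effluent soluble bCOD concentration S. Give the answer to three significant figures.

S ≈ 0.753 mg/L

Effluent substrate depends only on kinetics and SRT: S = K_s(1 + k_d θ_c) / [θ_c(Yk − k_d) − 1] = 15.4 × (1 + 0.0885 × 12.5) / [12.5 × (0.499 × 7.24 − 0.0885) − 1] = 32.44 / 43.05 = 0.7534 mg/L.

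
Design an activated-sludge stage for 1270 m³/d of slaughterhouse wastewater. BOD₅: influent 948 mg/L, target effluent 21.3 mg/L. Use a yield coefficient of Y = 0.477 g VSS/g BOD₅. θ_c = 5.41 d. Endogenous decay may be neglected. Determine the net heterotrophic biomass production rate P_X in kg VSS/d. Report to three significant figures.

Since k_d ≈ 0, Y_obs = Y = 0.477 g VSS/g BOD₅.
ΔS = 948 − 21.3 = 926.7 mg/L, so the substrate removal rate is 1270 × 926.7/1000 = 1177 kg BOD₅/d.
Biomass produced: P_X = Y_obs·Q·ΔS = 0.4770 × 1177 ≈ 561.4 kg VSS/d.

P_X ≈ 561 kg VSS/d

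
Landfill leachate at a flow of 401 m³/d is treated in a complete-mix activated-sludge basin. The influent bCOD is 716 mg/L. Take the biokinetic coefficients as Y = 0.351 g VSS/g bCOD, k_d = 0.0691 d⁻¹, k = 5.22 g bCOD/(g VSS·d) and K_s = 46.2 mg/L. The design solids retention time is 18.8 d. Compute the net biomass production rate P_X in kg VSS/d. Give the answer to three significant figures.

For a completely mixed reactor with recycle the Lawrence–McCarty relation gives S = K_s·(1 + k_d·θ_c) / [θ_c·(Y·k − k_d) − 1] = 46.2 × (1 + 0.0691 × 18.8) / [18.8 × (0.351 × 5.22 − 0.0691) − 1] = 106.2 / 32.15 = 3.304 mg/L.
Correct the yield for decay: Y_obs = Y/(1 + k_d θ_c) = 0.351 / (1 + 0.0691 × 18.8) = 0.351 / 2.299 = 0.1527.
Substrate removed = Q·(S₀ − S) = 401 m³/d × (716 − 3.30) g/m³ = 2.86×10^5 g/d = 285.8 kg/d.
So the net sludge growth is P_X = 0.1527 × 285.8 = 43.63 kg VSS/d.

P_X ≈ 43.6 kg VSS/d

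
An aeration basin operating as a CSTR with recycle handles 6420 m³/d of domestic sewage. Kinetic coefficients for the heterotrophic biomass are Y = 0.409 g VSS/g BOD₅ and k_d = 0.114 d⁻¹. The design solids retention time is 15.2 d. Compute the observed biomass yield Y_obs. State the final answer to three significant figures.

Correct the yield for decay: Y_obs = Y/(1 + k_d θ_c) = 0.409 / (1 + 0.114 × 15.2) = 0.409 / 2.733 = 0.1497.

Y_obs ≈ 0.150 g VSS/g BOD₅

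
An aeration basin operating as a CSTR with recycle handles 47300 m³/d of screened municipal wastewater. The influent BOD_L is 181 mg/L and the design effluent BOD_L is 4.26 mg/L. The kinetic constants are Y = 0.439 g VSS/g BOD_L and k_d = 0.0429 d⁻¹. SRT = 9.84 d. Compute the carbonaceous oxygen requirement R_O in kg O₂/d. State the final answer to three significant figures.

R_O ≈ 4700 kg O₂/d

Y_obs = Y / (1 + k_d θ_c) = 0.439 / (1 + 0.0429 × 9.84) = 0.439 / 1.422 = 0.3087.
Q·(S₀ − S) = 47300 × (181 − 4.26) × 10⁻³ = 8360 kg/d removed.
Net sludge production P_X = 0.3087 × 8360 = 2581 kg VSS/d.
R_O = Q·ΔS − 1.42 P_X = 8360 − 3664 = 4695 kg O₂/d.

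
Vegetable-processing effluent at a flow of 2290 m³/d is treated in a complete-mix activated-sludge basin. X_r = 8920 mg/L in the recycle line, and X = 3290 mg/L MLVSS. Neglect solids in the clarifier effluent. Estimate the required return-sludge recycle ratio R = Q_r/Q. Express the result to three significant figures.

Mass balance around the secondary clarifier (neglecting effluent solids): R = X / (X_r − X) = 3290 / (8920 − 3290) = 0.5844.

R ≈ 0.584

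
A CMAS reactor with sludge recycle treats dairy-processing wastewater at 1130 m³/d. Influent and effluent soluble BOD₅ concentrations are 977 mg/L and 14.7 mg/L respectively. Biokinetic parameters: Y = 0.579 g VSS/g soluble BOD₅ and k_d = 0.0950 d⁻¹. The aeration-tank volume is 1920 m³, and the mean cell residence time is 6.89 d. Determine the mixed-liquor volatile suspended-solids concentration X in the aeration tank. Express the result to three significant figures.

From V·X·(1 + k_d·θ_c) = Y·Q·(S₀ − S)·θ_c: X = 0.579 × 1130 × (977 − 14.7) × 6.89 / [1920 × (1 + 0.0950 × 6.89)] = 1366 mg/L.

X ≈ 1370 mg/L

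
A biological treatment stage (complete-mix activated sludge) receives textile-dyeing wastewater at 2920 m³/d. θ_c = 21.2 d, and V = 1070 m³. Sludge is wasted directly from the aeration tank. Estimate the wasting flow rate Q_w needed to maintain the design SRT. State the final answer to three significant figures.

With mixed-liquor wasting, θ_c = V/Q_w, so Q_w = V/θ_c = 1070/21.2 = 50.47 m³/d.

Q_w ≈ 50.5 m³/d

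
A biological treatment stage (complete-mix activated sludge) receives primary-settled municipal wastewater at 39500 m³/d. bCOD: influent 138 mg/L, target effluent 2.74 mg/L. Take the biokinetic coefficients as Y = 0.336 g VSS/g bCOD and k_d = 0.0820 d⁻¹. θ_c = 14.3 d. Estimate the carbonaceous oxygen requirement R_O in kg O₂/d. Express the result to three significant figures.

R_O ≈ 4170 kg O₂/d

Correct the yield for decay: Y_obs = Y/(1 + k_d θ_c) = 0.336 / (1 + 0.0820 × 14.3) = 0.336 / 2.173 = 0.1547.
ΔS = 138 − 2.74 = 135.3 mg/L, so the substrate removal rate is 39500 × 135.3/1000 = 5343 kg bCOD/d.
Biomass synthesised: P_X = Y_obs × 5343 = 826.3 kg VSS/d.
R_O = Q·(S₀ − S) − 1.42·P_X = 5343 − 1.42 × 826.3 = 4169 kg O₂/d.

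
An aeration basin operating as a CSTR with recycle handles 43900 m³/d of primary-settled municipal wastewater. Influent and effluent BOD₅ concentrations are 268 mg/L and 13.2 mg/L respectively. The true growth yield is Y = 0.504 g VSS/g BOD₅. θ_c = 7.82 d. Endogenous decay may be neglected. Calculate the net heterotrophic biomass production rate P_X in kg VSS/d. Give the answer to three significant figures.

P_X ≈ 5640 kg VSS/d

With endogenous decay neglected, the observed yield equals the true yield: Y_obs = Y = 0.504 g VSS/g BOD₅.
Substrate removed = Q·(S₀ − S) = 43900 m³/d × (268 − 13.2) g/m³ = 1.12×10^7 g/d = 11186 kg/d.
Biomass produced: P_X = Y_obs·Q·ΔS = 0.5040 × 11186 ≈ 5638 kg VSS/d.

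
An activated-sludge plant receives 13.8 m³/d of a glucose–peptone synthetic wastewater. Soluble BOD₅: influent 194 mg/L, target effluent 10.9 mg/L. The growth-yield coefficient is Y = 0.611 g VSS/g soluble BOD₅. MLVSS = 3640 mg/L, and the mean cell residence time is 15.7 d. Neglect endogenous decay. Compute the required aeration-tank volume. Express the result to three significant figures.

With k_d = 0 the design equation reduces to V = Y Q (S₀−S) θ_c / X = 0.611 × 13.8 × (194 − 10.9) × 15.7 / 3640 = 6.659 m³.

V ≈ 6.66 m³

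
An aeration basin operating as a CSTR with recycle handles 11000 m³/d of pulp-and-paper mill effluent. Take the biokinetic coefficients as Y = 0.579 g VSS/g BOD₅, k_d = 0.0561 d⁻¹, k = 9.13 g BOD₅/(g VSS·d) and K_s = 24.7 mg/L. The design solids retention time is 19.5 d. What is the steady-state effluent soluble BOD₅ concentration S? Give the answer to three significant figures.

Effluent substrate depends only on kinetics and SRT: S = K_s(1 + k_d θ_c) / [θ_c(Yk − k_d) − 1] = 24.7 × (1 + 0.0561 × 19.5) / [19.5 × (0.579 × 9.13 − 0.0561) − 1] = 51.72 / 101.0 = 0.5121 mg/L.

S ≈ 0.512 mg/L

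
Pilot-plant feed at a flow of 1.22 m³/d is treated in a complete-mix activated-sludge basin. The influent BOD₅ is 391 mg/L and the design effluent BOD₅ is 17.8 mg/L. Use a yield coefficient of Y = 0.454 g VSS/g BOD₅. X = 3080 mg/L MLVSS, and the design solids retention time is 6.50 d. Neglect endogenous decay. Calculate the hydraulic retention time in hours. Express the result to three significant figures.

V·X = Y·Q·ΔS·θ_c gives V = 0.454 × 1.22 × (391 − 17.8) × 6.50 / 3080 = 0.4362 m³.
HRT = V/Q = 0.4362 m³ / 1.22 m³·d⁻¹ = 0.3576 d × 24 = 8.582 h.

τ ≈ 8.58 h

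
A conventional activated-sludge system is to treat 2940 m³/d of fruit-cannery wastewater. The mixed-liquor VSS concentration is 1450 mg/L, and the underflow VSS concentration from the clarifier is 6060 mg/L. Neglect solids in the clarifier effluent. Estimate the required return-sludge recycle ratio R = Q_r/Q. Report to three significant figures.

Mass balance around the secondary clarifier (neglecting effluent solids): R = X / (X_r − X) = 1450 / (6060 − 1450) = 0.3145.

R ≈ 0.315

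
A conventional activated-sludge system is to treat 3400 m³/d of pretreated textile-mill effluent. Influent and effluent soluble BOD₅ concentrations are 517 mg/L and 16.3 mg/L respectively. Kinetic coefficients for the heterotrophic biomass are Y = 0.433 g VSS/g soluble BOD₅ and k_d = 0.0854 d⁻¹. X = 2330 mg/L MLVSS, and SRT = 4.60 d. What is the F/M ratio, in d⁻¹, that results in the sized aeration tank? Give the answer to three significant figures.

F/M ≈ 0.722 d⁻¹

Steady-state biomass mass balance: V·X·(1 + k_d·θ_c) = Y·Q·(S₀ − S)·θ_c, so V = 0.433 × 3400 × (517 − 16.3) × 4.60 / [2330 × (1 + 0.0854 × 4.60)] = 3.39×10^6 / 3245 = 1045 m³.
F/M = Q·S₀ / (V·X) = 3400 × 517 / (1045 × 2330) = 0.7221 g soluble BOD₅·(g VSS·d)⁻¹.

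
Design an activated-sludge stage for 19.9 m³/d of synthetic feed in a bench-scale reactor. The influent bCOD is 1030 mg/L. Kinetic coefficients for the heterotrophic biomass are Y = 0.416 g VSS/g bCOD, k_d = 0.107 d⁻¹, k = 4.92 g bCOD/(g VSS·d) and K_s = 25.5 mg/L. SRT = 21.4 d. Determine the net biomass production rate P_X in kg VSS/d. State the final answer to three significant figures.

P_X ≈ 2.59 kg VSS/d

From the Monod/SRT balance for a CMAS, S = K_s·(1+k_d θ_c)/[θ_c·(Y k − k_d) − 1] = 25.5 × (1 + 0.107 × 21.4) / [21.4 × (0.416 × 4.92 − 0.107) − 1] = 83.89 / 40.51 = 2.071 mg/L.
Y_obs = Y / (1 + k_d θ_c) = 0.416 / (1 + 0.107 × 21.4) = 0.416 / 3.290 = 0.1265.
Q·(S₀ − S) = 19.9 × (1030 − 2.07) × 10⁻³ = 20.46 kg/d removed.
P_X = Y_obs · Q(S₀ − S) = 0.1265 × 20.46 = 2.587 kg VSS/d.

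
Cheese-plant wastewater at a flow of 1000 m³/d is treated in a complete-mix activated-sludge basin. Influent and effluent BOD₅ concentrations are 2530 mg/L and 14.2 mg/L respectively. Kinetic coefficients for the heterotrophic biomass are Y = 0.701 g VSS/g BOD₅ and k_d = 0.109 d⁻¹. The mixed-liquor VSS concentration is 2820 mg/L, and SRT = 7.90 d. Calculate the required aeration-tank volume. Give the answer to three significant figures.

V ≈ 2650 m³

Steady-state biomass mass balance: V·X·(1 + k_d·θ_c) = Y·Q·(S₀ − S)·θ_c, so V = 0.701 × 1000 × (2530 − 14.2) × 7.90 / [2820 × (1 + 0.109 × 7.90)] = 1.39×10^7 / 5248 = 2655 m³.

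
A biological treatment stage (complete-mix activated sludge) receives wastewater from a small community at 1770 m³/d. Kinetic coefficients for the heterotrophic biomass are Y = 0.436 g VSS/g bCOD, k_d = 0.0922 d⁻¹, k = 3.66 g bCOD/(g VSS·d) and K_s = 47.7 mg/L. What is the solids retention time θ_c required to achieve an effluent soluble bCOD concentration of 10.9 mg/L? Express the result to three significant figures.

Specific growth rate at S = 10.9 mg/L: μ = YkS/(K_s+S) = 0.436·3.66·10.9/(47.7+10.9) = 0.2968 d⁻¹.
1/θ_c = 0.2968 − 0.0922 = 0.2046 d⁻¹, so θ_c = 4.887 d.

θ_c ≈ 4.89 d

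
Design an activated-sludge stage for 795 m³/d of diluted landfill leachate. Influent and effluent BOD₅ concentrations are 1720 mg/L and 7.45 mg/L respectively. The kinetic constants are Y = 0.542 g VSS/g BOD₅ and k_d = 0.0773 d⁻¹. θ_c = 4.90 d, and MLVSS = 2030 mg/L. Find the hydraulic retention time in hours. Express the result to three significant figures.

τ ≈ 39.0 h

Rearranging the biomass balance for a CMAS with decay, V = Y·Q·ΔS·θ_c / [X·(1+k_d θ_c)] = 0.542 × 795 × (1720 − 7.45) × 4.90 / [2030 × (1 + 0.0773 × 4.90)] = 3.62×10^6 / 2799 = 1292 m³.
Hydraulic retention time τ = V/Q = 1292 / 795 = 1.625 d = 39.00 h.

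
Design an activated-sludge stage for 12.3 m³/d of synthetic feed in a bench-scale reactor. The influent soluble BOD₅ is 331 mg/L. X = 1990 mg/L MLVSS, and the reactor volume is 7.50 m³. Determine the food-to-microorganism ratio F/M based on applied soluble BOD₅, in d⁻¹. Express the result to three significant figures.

Food-to-microorganism ratio F/M = Q S₀ / (V X) = 12.3 × 331 / (7.500 × 1990) = 0.2728 d⁻¹.

F/M ≈ 0.273 d⁻¹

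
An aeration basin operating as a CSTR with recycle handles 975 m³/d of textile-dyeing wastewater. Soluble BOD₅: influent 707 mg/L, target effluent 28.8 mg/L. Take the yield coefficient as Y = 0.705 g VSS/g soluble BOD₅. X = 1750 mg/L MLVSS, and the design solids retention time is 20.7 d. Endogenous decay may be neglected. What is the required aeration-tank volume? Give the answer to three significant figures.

V·X = Y·Q·ΔS·θ_c gives V = 0.705 × 975 × (707 − 28.8) × 20.7 / 1750 = 5514 m³.

V ≈ 5510 m³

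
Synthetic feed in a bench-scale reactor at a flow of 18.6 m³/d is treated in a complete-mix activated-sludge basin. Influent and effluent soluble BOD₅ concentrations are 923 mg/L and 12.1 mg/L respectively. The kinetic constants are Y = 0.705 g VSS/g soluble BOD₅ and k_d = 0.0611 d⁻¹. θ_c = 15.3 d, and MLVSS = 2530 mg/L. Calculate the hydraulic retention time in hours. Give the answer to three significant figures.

Steady-state biomass mass balance: V·X·(1 + k_d·θ_c) = Y·Q·(S₀ − S)·θ_c, so V = 0.705 × 18.6 × (923 − 12.1) × 15.3 / [2530 × (1 + 0.0611 × 15.3)] = 1.83×10^5 / 4895 = 37.33 m³.
HRT = V/Q = 37.33 m³ / 18.6 m³·d⁻¹ = 2.007 d × 24 = 48.17 h.

τ ≈ 48.2 h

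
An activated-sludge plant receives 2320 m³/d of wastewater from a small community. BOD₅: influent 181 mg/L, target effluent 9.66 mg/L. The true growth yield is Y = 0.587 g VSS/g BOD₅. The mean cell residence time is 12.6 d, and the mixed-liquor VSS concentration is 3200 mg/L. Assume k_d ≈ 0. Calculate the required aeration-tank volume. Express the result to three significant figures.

Biomass mass balance (decay neglected): V·X = Y·Q·(S₀ − S)·θ_c, so V = 0.587 × 2320 × (181 − 9.66) × 12.6 / 3200 = 918.8 m³.

V ≈ 919 m³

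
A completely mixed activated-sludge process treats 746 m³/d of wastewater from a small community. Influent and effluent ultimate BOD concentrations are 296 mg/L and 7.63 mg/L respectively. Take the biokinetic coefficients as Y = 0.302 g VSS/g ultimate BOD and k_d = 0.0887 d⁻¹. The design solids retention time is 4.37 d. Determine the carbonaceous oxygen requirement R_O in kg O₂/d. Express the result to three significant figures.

R_O ≈ 149 kg O₂/d

The observed yield is Y_obs = Y/(1 + k_d·θ_c) = 0.302 / (1 + 0.0887 × 4.37) = 0.302 / 1.388 = 0.2176 g VSS per g ultimate BOD removed.
Substrate removed = Q·(S₀ − S) = 746 m³/d × (296 − 7.63) g/m³ = 2.15×10^5 g/d = 215.1 kg/d.
Biomass synthesised: P_X = Y_obs × 215.1 = 46.82 kg VSS/d.
Carbonaceous O₂ demand = substrate oxidised − cell-mass equivalent = 215.1 − 1.42 × 46.82 = 148.6 kg O₂/d.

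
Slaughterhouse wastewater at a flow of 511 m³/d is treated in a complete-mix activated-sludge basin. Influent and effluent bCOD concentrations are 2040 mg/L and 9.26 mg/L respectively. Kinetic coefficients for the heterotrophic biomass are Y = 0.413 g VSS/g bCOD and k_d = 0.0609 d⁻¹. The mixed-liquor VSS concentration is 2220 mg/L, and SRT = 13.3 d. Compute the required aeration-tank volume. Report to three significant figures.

V ≈ 1420 m³

Steady-state biomass mass balance: V·X·(1 + k_d·θ_c) = Y·Q·(S₀ − S)·θ_c, so V = 0.413 × 511 × (2040 − 9.26) × 13.3 / [2220 × (1 + 0.0609 × 13.3)] = 5.7×10^6 / 4018 = 1419 m³.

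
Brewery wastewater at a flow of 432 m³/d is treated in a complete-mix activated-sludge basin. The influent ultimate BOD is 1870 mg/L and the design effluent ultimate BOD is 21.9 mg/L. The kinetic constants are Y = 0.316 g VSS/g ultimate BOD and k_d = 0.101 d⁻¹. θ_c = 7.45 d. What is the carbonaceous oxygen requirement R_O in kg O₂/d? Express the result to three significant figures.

R_O ≈ 594 kg O₂/d

The observed yield is Y_obs = Y/(1 + k_d·θ_c) = 0.316 / (1 + 0.101 × 7.45) = 0.316 / 1.752 = 0.1803 g VSS per g ultimate BOD removed.
Mass of ultimate BOD removed per day: Q(S₀ − S) = 432 × 1848 g/m³ = 798.4 kg/d.
P_X = Y_obs·Q·(S₀ − S) = 0.1803 × 798.4 = 144.0 kg VSS/d.
R_O = Q·(S₀ − S) − 1.42·P_X = 798.4 − 1.42 × 144.0 = 594.0 kg O₂/d.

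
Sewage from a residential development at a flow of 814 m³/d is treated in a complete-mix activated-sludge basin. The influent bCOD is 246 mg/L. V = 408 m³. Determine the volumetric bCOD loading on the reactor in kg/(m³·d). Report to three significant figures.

L_v ≈ 0.491 kg bCOD/(m³·d)

Volumetric loading L_v = Q·S₀ / V = 814 × 246 g/m³ / 408.0 m³ = 490.8 g/(m³·d) = 0.4908 kg bCOD/(m³·d).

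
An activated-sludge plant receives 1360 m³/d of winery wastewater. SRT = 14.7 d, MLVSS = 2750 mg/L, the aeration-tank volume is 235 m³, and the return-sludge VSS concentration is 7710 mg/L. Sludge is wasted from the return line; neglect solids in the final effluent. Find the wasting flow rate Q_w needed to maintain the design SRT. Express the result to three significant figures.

Q_w ≈ 5.70 m³/d

Q_w = (V·X)/(θ_c X_r) = 235.0 × 2750 / (14.7 × 7710) = 5.702 m³/d.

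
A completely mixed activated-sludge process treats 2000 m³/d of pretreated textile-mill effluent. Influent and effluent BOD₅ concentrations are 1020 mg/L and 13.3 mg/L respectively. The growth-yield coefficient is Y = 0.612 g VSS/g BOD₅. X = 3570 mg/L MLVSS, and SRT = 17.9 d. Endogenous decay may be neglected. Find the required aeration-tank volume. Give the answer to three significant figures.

With k_d = 0 the design equation reduces to V = Y Q (S₀−S) θ_c / X = 0.612 × 2000 × (1020 − 13.3) × 17.9 / 3570 = 6178 m³.

V ≈ 6180 m³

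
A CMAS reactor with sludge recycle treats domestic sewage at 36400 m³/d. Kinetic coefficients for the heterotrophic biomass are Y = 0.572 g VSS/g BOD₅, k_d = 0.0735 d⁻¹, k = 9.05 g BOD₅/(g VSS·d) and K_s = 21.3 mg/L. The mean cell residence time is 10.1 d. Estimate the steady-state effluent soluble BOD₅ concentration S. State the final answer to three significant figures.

S ≈ 0.734 mg/L

Effluent substrate depends only on kinetics and SRT: S = K_s(1 + k_d θ_c) / [θ_c(Yk − k_d) − 1] = 21.3 × (1 + 0.0735 × 10.1) / [10.1 × (0.572 × 9.05 − 0.0735) − 1] = 37.11 / 50.54 = 0.7343 mg/L.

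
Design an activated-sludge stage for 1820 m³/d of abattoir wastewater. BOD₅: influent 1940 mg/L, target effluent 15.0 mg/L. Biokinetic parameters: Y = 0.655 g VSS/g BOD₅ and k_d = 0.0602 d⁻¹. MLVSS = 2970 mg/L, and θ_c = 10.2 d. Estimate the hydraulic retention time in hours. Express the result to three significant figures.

τ ≈ 64.4 h

Steady-state biomass mass balance: V·X·(1 + k_d·θ_c) = Y·Q·(S₀ − S)·θ_c, so V = 0.655 × 1820 × (1940 − 15.0) × 10.2 / [2970 × (1 + 0.0602 × 10.2)] = 2.34×10^7 / 4794 = 4883 m³.
HRT = V/Q = 4883 m³ / 1820 m³·d⁻¹ = 2.683 d × 24 = 64.39 h.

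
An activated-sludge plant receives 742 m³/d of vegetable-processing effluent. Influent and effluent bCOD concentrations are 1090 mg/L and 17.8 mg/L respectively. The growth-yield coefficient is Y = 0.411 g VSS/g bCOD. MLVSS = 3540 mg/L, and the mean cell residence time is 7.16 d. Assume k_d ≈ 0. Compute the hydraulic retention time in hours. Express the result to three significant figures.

Biomass mass balance (decay neglected): V·X = Y·Q·(S₀ − S)·θ_c, so V = 0.411 × 742 × (1090 − 17.8) × 7.16 / 3540 = 661.3 m³.
τ = V/Q = 661.3/742 = 0.8913 d, or 21.39 h.

τ ≈ 21.4 h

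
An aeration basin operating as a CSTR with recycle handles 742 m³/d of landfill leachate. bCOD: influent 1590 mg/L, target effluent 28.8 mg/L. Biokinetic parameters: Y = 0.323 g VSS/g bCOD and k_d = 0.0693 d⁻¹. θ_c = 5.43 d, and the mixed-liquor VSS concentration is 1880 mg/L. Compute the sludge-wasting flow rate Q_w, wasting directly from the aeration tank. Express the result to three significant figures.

Q_w ≈ 145 m³/d

Steady-state biomass mass balance: V·X·(1 + k_d·θ_c) = Y·Q·(S₀ − S)·θ_c, so V = 0.323 × 742 × (1590 − 28.8) × 5.43 / [1880 × (1 + 0.0693 × 5.43)] = 2.03×10^6 / 2587 = 785.2 m³.
Wasting from the aeration tank: Q_w = V / θ_c = 785.2 / 5.43 = 144.6 m³/d.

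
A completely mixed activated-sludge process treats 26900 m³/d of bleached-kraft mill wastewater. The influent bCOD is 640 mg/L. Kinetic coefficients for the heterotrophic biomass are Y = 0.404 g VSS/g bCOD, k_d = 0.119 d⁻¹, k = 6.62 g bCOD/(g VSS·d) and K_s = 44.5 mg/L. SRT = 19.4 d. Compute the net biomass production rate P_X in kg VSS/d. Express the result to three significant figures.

P_X ≈ 2090 kg VSS/d

For a completely mixed reactor with recycle the Lawrence–McCarty relation gives S = K_s·(1 + k_d·θ_c) / [θ_c·(Y·k − k_d) − 1] = 44.5 × (1 + 0.119 × 19.4) / [19.4 × (0.404 × 6.62 − 0.119) − 1] = 147.2 / 48.58 = 3.031 mg/L.
Y_obs = Y / (1 + k_d θ_c) = 0.404 / (1 + 0.119 × 19.4) = 0.404 / 3.309 = 0.1221.
Substrate removed = Q·(S₀ − S) = 26900 m³/d × (640 − 3.03) g/m³ = 1.71×10^7 g/d = 17134 kg/d.
Biomass produced: P_X = Y_obs·Q·ΔS = 0.1221 × 17134 ≈ 2092 kg VSS/d.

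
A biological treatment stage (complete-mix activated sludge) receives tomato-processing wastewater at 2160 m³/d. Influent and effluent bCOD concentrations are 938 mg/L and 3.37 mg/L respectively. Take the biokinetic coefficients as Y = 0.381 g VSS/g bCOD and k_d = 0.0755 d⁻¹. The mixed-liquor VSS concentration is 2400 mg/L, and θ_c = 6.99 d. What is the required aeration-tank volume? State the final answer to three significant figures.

V ≈ 1470 m³

From the SRT design equation V = Y Q (S₀−S) θ_c / [X (1 + k_d θ_c)] = 0.381 × 2160 × (938 − 3.37) × 6.99 / [2400 × (1 + 0.0755 × 6.99)] = 5.38×10^6 / 3667 = 1466 m³.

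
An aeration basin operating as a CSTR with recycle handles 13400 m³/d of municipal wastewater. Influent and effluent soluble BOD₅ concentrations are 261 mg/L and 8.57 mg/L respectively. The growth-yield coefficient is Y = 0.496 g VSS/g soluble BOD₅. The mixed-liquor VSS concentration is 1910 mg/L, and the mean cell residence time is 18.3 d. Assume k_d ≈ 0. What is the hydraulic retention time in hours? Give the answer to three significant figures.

With k_d = 0 the design equation reduces to V = Y Q (S₀−S) θ_c / X = 0.496 × 13400 × (261 − 8.57) × 18.3 / 1910 = 16075 m³.
Hydraulic retention time τ = V/Q = 16075 / 13400 = 1.200 d = 28.79 h.

τ ≈ 28.8 h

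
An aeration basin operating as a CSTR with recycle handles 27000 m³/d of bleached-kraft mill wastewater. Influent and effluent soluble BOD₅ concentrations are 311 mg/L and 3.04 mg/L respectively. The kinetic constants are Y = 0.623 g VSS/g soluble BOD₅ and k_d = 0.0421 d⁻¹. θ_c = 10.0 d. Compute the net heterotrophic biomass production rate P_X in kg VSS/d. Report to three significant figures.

The observed yield is Y_obs = Y/(1 + k_d·θ_c) = 0.623 / (1 + 0.0421 × 10.0) = 0.623 / 1.421 = 0.4384 g VSS per g soluble BOD₅ removed.
Q·(S₀ − S) = 27000 × (311 − 3.04) × 10⁻³ = 8315 kg/d removed.
P_X = Y_obs · Q(S₀ − S) = 0.4384 × 8315 = 3645 kg VSS/d.

P_X ≈ 3650 kg VSS/d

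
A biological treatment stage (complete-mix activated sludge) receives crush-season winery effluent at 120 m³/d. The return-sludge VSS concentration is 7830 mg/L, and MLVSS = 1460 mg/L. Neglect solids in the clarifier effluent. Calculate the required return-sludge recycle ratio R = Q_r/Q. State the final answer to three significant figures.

Solids balance on the clarifier gives (1+R)X = R·X_r, so R = X/(X_r − X) = 1460 / (7830 − 1460) = 0.2292.

R ≈ 0.229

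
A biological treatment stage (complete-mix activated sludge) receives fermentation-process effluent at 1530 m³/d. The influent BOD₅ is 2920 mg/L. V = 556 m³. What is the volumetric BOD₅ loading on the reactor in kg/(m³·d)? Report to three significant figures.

Applied BOD₅ load per unit volume = Q·S₀/V = (1530 × 2920/1000)/556.0 = 8.035 kg BOD₅·m⁻³·d⁻¹.

L_v ≈ 8.04 kg BOD₅/(m³·d)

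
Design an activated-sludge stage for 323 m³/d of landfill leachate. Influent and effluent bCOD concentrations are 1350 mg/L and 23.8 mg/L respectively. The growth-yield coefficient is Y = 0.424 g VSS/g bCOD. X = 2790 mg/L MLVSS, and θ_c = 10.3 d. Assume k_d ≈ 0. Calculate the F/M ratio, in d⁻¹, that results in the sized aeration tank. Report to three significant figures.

With k_d = 0 the design equation reduces to V = Y Q (S₀−S) θ_c / X = 0.424 × 323 × (1350 − 23.8) × 10.3 / 2790 = 670.5 m³.
F/M = Q·S₀ / (V·X) = 323 × 1350 / (670.5 × 2790) = 0.2331 g bCOD·(g VSS·d)⁻¹.

F/M ≈ 0.233 d⁻¹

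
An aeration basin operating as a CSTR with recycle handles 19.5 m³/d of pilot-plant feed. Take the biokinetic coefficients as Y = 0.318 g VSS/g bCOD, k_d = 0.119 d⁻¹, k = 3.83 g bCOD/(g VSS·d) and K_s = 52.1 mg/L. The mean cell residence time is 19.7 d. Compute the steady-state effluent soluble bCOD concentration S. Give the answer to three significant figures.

Effluent substrate depends only on kinetics and SRT: S = K_s(1 + k_d θ_c) / [θ_c(Yk − k_d) − 1] = 52.1 × (1 + 0.119 × 19.7) / [19.7 × (0.318 × 3.83 − 0.119) − 1] = 174.2 / 20.65 = 8.438 mg/L.

S ≈ 8.44 mg/L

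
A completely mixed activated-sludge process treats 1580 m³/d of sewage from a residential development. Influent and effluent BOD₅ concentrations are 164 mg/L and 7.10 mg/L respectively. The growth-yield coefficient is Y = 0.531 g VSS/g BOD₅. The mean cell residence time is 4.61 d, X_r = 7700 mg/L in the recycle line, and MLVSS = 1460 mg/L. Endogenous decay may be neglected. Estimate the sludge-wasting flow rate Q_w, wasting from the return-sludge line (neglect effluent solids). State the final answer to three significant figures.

With k_d = 0 the design equation reduces to V = Y Q (S₀−S) θ_c / X = 0.531 × 1580 × (164 − 7.10) × 4.61 / 1460 = 415.6 m³.
Q_w = (V·X)/(θ_c X_r) = 415.6 × 1460 / (4.61 × 7700) = 17.10 m³/d.

Q_w ≈ 17.1 m³/d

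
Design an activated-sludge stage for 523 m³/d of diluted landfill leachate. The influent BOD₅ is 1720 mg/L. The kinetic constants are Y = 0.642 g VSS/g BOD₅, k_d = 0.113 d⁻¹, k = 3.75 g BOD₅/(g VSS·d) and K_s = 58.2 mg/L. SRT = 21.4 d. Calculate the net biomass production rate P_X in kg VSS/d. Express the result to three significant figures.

P_X ≈ 169 kg VSS/d

From the Monod/SRT balance for a CMAS, S = K_s·(1+k_d θ_c)/[θ_c·(Y k − k_d) − 1] = 58.2 × (1 + 0.113 × 21.4) / [21.4 × (0.642 × 3.75 − 0.113) − 1] = 198.9 / 48.10 = 4.136 mg/L.
Observed yield with endogenous decay: Y_obs = Y / (1 + k_d·θ_c) = 0.642 / (1 + 0.113 × 21.4) = 0.642 / 3.418 = 0.1878 g VSS/g BOD₅.
Q·(S₀ − S) = 523 × (1720 − 4.14) × 10⁻³ = 897.4 kg/d removed.
So the net sludge growth is P_X = 0.1878 × 897.4 = 168.5 kg VSS/d.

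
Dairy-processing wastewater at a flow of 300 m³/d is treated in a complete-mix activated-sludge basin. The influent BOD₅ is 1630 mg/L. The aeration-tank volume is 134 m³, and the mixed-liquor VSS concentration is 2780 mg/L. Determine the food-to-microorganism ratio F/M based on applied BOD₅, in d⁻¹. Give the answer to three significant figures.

F/M = applied load / biomass = Q·S₀/(V·X) = 300 × 1630 / (134.0 × 2780) = 1.313 d⁻¹.

F/M ≈ 1.31 d⁻¹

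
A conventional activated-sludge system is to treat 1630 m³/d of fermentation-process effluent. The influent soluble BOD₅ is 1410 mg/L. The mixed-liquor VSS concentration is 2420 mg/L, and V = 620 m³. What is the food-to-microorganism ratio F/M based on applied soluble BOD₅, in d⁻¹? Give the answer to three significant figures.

F/M ≈ 1.53 d⁻¹

F/M = Q·S₀ / (V·X) = 1630 × 1410 / (620.0 × 2420) = 1.532 g soluble BOD₅·(g VSS·d)⁻¹.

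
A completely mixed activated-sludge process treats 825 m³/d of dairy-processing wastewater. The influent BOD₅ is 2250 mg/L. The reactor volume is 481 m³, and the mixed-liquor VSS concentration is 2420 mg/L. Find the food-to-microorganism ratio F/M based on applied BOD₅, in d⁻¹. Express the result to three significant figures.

F/M ≈ 1.59 d⁻¹

F/M = Q·S₀ / (V·X) = 825 × 2250 / (481.0 × 2420) = 1.595 g BOD₅·(g VSS·d)⁻¹.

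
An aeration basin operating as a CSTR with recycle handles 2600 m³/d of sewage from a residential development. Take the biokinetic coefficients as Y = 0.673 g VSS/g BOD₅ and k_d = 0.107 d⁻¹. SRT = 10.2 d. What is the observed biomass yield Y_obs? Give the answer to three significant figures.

The observed yield is Y_obs = Y/(1 + k_d·θ_c) = 0.673 / (1 + 0.107 × 10.2) = 0.673 / 2.091 = 0.3218 g VSS per g BOD₅ removed.

Y_obs ≈ 0.322 g VSS/g BOD₅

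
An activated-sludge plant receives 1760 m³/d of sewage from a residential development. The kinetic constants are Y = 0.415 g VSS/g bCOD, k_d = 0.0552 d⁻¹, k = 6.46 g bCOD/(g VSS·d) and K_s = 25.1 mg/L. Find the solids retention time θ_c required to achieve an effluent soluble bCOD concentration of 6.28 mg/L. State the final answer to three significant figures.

θ_c ≈ 2.08 d

Specific growth rate at S = 6.28 mg/L: μ = YkS/(K_s+S) = 0.415·6.46·6.28/(25.1+6.28) = 0.5365 d⁻¹.
1/θ_c = 0.5365 − 0.0552 = 0.4813 d⁻¹, so θ_c = 2.078 d.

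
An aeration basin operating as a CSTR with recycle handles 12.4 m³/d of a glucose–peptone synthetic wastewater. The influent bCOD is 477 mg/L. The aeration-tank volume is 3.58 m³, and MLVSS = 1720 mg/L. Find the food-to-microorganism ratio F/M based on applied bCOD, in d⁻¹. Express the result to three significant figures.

F/M ≈ 0.961 d⁻¹

F/M = Q·S₀ / (V·X) = 12.4 × 477 / (3.580 × 1720) = 0.9606 g bCOD·(g VSS·d)⁻¹.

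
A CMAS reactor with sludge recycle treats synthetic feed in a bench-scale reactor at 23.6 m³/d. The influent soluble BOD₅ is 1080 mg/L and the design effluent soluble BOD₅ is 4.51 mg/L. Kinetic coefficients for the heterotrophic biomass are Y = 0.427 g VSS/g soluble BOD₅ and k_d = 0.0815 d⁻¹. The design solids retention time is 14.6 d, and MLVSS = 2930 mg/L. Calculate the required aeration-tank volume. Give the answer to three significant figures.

V ≈ 24.7 m³

Rearranging the biomass balance for a CMAS with decay, V = Y·Q·ΔS·θ_c / [X·(1+k_d θ_c)] = 0.427 × 23.6 × (1080 − 4.51) × 14.6 / [2930 × (1 + 0.0815 × 14.6)] = 1.58×10^5 / 6416 = 24.66 m³.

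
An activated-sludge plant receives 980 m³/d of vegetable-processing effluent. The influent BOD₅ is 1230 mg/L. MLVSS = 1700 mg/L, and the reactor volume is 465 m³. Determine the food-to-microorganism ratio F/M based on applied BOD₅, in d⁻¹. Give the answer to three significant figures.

F/M = Q·S₀ / (V·X) = 980 × 1230 / (465.0 × 1700) = 1.525 g BOD₅·(g VSS·d)⁻¹.

F/M ≈ 1.52 d⁻¹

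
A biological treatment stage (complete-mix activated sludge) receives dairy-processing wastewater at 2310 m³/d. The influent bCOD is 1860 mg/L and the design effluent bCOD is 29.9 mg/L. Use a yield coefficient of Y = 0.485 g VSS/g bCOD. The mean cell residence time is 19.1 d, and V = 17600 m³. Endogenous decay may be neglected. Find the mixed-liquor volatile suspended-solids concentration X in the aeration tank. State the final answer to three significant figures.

From V·X = Y·Q·(S₀ − S)·θ_c (decay neglected): X = 0.485 × 2310 × (1860 − 29.9) × 19.1 / 17600 = 2225 mg/L.

X ≈ 2230 mg/L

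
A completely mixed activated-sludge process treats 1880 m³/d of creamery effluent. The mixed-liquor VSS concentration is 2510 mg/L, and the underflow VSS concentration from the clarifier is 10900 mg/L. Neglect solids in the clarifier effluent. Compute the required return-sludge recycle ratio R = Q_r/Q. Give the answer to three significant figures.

Mass balance around the secondary clarifier (neglecting effluent solids): R = X / (X_r − X) = 2510 / (10900 − 2510) = 0.2992.

R ≈ 0.299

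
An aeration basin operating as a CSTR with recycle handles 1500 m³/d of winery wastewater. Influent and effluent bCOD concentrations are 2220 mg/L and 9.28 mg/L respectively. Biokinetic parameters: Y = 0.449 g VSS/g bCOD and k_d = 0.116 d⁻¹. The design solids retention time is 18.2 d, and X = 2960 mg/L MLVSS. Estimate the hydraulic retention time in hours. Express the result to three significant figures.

Steady-state biomass mass balance: V·X·(1 + k_d·θ_c) = Y·Q·(S₀ − S)·θ_c, so V = 0.449 × 1500 × (2220 − 9.28) × 18.2 / [2960 × (1 + 0.116 × 18.2)] = 2.71×10^7 / 9209 = 2943 m³.
Hydraulic retention time τ = V/Q = 2943 / 1500 = 1.962 d = 47.08 h.

τ ≈ 47.1 h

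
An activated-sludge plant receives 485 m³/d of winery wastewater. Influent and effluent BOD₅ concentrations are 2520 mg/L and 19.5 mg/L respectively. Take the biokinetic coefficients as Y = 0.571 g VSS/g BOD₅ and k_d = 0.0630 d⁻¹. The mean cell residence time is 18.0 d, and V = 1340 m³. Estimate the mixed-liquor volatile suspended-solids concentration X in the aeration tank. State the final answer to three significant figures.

X = Y·Q·ΔS·θ_c / [V·(1 + k_d θ_c)] = 0.571 × 485 × (2520 − 19.5) × 18.0 / [1340 × (1 + 0.0630 × 18.0)] = 4359 mg/L.

X ≈ 4360 mg/L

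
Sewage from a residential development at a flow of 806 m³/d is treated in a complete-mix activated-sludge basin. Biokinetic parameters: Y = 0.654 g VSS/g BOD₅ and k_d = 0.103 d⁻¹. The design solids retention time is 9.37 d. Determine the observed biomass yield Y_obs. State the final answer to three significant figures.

Y_obs = Y / (1 + k_d θ_c) = 0.654 / (1 + 0.103 × 9.37) = 0.654 / 1.965 = 0.3328.

Y_obs ≈ 0.333 g VSS/g BOD₅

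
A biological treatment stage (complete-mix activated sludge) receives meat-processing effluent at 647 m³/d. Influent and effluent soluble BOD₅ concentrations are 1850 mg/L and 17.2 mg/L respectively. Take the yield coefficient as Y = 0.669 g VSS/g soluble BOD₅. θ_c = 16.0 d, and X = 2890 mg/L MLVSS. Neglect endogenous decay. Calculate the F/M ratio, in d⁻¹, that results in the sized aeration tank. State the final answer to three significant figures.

V·X = Y·Q·ΔS·θ_c gives V = 0.669 × 647 × (1850 − 17.2) × 16.0 / 2890 = 4392 m³.
F/M = applied load / biomass = Q·S₀/(V·X) = 647 × 1850 / (4392 × 2890) = 0.09430 d⁻¹.

F/M ≈ 0.0943 d⁻¹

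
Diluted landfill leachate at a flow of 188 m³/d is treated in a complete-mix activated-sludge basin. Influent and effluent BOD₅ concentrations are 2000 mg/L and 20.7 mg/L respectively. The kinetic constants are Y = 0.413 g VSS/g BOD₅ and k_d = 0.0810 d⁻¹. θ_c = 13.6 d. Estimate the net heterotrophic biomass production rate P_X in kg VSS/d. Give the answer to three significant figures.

P_X ≈ 73.1 kg VSS/d

Y_obs = Y / (1 + k_d θ_c) = 0.413 / (1 + 0.0810 × 13.6) = 0.413 / 2.102 = 0.1965.
ΔS = 2000 − 20.7 = 1979 mg/L, so the substrate removal rate is 188 × 1979/1000 = 372.1 kg BOD₅/d.
Biomass produced: P_X = Y_obs·Q·ΔS = 0.1965 × 372.1 ≈ 73.13 kg VSS/d.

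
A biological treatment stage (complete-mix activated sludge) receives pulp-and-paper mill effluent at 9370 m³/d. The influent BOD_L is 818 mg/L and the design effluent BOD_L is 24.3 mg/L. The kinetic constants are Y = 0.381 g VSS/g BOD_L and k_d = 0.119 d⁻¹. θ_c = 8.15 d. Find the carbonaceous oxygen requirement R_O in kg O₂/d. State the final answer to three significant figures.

Observed yield with endogenous decay: Y_obs = Y / (1 + k_d·θ_c) = 0.381 / (1 + 0.119 × 8.15) = 0.381 / 1.970 = 0.1934 g VSS/g BOD_L.
Q·(S₀ − S) = 9370 × (818 − 24.3) × 10⁻³ = 7437 kg/d removed.
P_X = Y_obs·Q·(S₀ − S) = 0.1934 × 7437 = 1438 kg VSS/d.
R_O = Q·(S₀ − S) − 1.42·P_X = 7437 − 1.42 × 1438 = 5394 kg O₂/d.

R_O ≈ 5390 kg O₂/d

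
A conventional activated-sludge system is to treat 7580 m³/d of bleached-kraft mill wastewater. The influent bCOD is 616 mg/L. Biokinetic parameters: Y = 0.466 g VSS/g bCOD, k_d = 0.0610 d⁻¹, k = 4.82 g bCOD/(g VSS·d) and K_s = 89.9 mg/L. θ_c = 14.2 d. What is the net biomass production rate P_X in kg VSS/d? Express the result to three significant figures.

P_X ≈ 1160 kg VSS/d

Effluent substrate depends only on kinetics and SRT: S = K_s(1 + k_d θ_c) / [θ_c(Yk − k_d) − 1] = 89.9 × (1 + 0.0610 × 14.2) / [14.2 × (0.466 × 4.82 − 0.0610) − 1] = 167.8 / 30.03 = 5.587 mg/L.
The observed yield is Y_obs = Y/(1 + k_d·θ_c) = 0.466 / (1 + 0.0610 × 14.2) = 0.466 / 1.866 = 0.2497 g VSS per g bCOD removed.
ΔS = 616 − 5.59 = 610.4 mg/L, so the substrate removal rate is 7580 × 610.4/1000 = 4627 kg bCOD/d.
So the net sludge growth is P_X = 0.2497 × 4627 = 1155 kg VSS/d.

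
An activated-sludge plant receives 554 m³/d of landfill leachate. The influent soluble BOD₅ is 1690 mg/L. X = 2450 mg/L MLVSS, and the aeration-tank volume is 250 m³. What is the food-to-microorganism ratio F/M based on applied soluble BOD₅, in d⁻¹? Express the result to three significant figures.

F/M ≈ 1.53 d⁻¹

Food-to-microorganism ratio F/M = Q S₀ / (V X) = 554 × 1690 / (250.0 × 2450) = 1.529 d⁻¹.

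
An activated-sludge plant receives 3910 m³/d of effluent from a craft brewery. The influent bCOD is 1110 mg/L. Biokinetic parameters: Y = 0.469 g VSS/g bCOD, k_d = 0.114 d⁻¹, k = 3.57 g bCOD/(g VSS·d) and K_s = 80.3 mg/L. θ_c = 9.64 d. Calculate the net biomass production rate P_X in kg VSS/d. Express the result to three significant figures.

From the Monod/SRT balance for a CMAS, S = K_s·(1+k_d θ_c)/[θ_c·(Y k − k_d) − 1] = 80.3 × (1 + 0.114 × 9.64) / [9.64 × (0.469 × 3.57 − 0.114) − 1] = 168.5 / 14.04 = 12.00 mg/L.
Correct the yield for decay: Y_obs = Y/(1 + k_d θ_c) = 0.469 / (1 + 0.114 × 9.64) = 0.469 / 2.099 = 0.2234.
Mass of bCOD removed per day: Q(S₀ − S) = 3910 × 1098 g/m³ = 4293 kg/d.
Net biomass production P_X = Y_obs × Q·(S₀ − S) = 0.2234 × 4293 = 959.3 kg VSS/d.

P_X ≈ 959 kg VSS/d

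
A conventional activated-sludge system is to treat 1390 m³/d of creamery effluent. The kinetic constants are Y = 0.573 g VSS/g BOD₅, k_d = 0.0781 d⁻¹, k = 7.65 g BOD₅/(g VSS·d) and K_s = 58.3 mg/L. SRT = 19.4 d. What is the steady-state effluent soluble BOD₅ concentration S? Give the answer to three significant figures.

Effluent substrate depends only on kinetics and SRT: S = K_s(1 + k_d θ_c) / [θ_c(Yk − k_d) − 1] = 58.3 × (1 + 0.0781 × 19.4) / [19.4 × (0.573 × 7.65 − 0.0781) − 1] = 146.6 / 82.52 = 1.777 mg/L.

S ≈ 1.78 mg/L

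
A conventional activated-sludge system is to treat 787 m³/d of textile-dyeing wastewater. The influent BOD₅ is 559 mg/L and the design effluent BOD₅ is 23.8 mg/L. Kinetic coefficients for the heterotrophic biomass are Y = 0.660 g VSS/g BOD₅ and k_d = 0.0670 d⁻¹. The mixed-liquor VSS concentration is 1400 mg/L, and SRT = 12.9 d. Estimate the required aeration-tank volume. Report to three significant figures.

V ≈ 1370 m³

From the SRT design equation V = Y Q (S₀−S) θ_c / [X (1 + k_d θ_c)] = 0.660 × 787 × (559 − 23.8) × 12.9 / [1400 × (1 + 0.0670 × 12.9)] = 3.59×10^6 / 2610 = 1374 m³.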